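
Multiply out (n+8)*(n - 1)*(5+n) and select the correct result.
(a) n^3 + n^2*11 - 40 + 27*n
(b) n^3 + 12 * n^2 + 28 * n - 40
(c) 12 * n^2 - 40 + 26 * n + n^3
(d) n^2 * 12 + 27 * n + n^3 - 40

Expanding (n+8)*(n - 1)*(5+n):
= n^2 * 12 + 27 * n + n^3 - 40
d) n^2 * 12 + 27 * n + n^3 - 40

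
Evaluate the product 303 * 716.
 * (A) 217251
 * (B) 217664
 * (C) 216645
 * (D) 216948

303 * 716 = 216948
D) 216948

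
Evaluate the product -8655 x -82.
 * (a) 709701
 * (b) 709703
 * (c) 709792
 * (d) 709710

-8655 * -82 = 709710
d) 709710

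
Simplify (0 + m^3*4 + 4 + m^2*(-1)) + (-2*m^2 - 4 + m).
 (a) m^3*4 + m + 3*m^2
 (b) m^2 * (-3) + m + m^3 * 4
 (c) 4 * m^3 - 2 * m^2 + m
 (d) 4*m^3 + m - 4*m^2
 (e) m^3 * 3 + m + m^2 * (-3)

Adding the polynomials and combining like terms:
(0 + m^3*4 + 4 + m^2*(-1)) + (-2*m^2 - 4 + m)
= m^2 * (-3) + m + m^3 * 4
b) m^2 * (-3) + m + m^3 * 4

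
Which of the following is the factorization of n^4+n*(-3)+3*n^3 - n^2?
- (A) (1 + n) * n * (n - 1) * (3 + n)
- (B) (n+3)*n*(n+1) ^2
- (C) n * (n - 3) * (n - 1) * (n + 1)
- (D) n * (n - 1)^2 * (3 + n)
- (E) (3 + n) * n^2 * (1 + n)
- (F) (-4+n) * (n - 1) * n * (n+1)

We need to factor n^4+n*(-3)+3*n^3 - n^2.
The factored form is (1 + n) * n * (n - 1) * (3 + n).
A) (1 + n) * n * (n - 1) * (3 + n)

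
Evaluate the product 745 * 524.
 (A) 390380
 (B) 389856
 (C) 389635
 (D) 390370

745 * 524 = 390380
A) 390380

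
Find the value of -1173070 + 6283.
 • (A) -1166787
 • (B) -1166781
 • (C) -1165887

-1173070 + 6283 = -1166787
A) -1166787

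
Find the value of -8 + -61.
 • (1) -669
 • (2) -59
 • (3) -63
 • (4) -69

-8 + -61 = -69
4) -69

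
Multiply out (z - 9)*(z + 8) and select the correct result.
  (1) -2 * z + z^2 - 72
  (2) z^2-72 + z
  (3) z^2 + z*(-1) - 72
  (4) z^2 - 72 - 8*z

Expanding (z - 9)*(z + 8):
= z^2 + z*(-1) - 72
3) z^2 + z*(-1) - 72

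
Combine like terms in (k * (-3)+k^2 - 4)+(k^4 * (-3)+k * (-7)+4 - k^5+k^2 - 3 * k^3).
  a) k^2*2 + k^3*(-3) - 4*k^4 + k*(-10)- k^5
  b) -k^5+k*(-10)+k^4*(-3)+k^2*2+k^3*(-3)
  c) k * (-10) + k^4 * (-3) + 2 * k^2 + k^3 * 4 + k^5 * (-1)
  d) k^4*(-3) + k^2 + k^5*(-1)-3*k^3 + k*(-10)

Adding the polynomials and combining like terms:
(k*(-3) + k^2 - 4) + (k^4*(-3) + k*(-7) + 4 - k^5 + k^2 - 3*k^3)
= -k^5+k*(-10)+k^4*(-3)+k^2*2+k^3*(-3)
b) -k^5+k*(-10)+k^4*(-3)+k^2*2+k^3*(-3)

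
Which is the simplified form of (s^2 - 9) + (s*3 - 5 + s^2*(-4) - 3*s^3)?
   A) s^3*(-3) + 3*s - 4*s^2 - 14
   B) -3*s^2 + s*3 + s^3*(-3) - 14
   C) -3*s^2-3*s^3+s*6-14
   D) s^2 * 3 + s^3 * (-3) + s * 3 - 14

Adding the polynomials and combining like terms:
(s^2 - 9) + (s*3 - 5 + s^2*(-4) - 3*s^3)
= -3*s^2 + s*3 + s^3*(-3) - 14
B) -3*s^2 + s*3 + s^3*(-3) - 14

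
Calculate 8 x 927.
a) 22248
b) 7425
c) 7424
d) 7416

8 * 927 = 7416
d) 7416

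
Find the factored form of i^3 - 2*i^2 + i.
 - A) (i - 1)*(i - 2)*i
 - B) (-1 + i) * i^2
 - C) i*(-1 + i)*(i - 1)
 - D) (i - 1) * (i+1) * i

We need to factor i^3 - 2*i^2 + i.
The factored form is i*(-1 + i)*(i - 1).
C) i*(-1 + i)*(i - 1)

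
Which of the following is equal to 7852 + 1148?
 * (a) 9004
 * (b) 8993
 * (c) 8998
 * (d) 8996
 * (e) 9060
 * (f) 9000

7852 + 1148 = 9000
f) 9000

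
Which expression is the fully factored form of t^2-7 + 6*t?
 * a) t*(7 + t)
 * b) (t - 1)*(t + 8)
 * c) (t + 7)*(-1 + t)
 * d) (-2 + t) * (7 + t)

We need to factor t^2-7 + 6*t.
The factored form is (t + 7)*(-1 + t).
c) (t + 7)*(-1 + t)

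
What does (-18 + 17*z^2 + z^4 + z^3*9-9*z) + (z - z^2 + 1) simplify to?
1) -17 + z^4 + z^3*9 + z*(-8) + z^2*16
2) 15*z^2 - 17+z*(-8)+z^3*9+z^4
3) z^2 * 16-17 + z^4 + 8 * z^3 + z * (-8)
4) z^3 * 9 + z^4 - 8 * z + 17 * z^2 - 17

Adding the polynomials and combining like terms:
(-18 + 17*z^2 + z^4 + z^3*9 - 9*z) + (z - z^2 + 1)
= -17 + z^4 + z^3*9 + z*(-8) + z^2*16
1) -17 + z^4 + z^3*9 + z*(-8) + z^2*16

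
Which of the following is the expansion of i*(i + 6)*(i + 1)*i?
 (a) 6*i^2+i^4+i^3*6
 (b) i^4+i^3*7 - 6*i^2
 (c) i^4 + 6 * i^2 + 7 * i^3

Expanding i*(i + 6)*(i + 1)*i:
= i^4 + 6 * i^2 + 7 * i^3
c) i^4 + 6 * i^2 + 7 * i^3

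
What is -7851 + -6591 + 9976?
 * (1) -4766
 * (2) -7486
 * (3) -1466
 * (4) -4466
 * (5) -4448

First: -7851 + -6591 = -14442
Then: -14442 + 9976 = -4466
4) -4466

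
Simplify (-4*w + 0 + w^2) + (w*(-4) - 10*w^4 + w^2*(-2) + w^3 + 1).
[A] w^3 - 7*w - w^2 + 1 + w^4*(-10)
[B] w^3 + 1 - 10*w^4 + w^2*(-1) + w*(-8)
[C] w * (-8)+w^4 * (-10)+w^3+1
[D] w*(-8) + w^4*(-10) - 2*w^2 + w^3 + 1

Adding the polynomials and combining like terms:
(-4*w + 0 + w^2) + (w*(-4) - 10*w^4 + w^2*(-2) + w^3 + 1)
= w^3 + 1 - 10*w^4 + w^2*(-1) + w*(-8)
B) w^3 + 1 - 10*w^4 + w^2*(-1) + w*(-8)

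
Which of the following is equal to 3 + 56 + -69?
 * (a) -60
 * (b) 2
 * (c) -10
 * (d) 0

First: 3 + 56 = 59
Then: 59 + -69 = -10
c) -10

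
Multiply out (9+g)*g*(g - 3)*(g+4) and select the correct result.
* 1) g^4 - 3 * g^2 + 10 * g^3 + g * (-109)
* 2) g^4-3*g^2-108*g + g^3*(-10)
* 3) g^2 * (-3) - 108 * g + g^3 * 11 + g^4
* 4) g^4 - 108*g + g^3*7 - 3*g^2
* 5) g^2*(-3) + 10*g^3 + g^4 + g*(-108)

Expanding (9+g)*g*(g - 3)*(g+4):
= g^2*(-3) + 10*g^3 + g^4 + g*(-108)
5) g^2*(-3) + 10*g^3 + g^4 + g*(-108)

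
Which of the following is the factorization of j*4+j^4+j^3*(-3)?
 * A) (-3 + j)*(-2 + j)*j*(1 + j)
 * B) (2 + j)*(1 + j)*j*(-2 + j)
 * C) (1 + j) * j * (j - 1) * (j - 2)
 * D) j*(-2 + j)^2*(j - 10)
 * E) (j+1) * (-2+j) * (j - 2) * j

We need to factor j*4+j^4+j^3*(-3).
The factored form is (j+1) * (-2+j) * (j - 2) * j.
E) (j+1) * (-2+j) * (j - 2) * j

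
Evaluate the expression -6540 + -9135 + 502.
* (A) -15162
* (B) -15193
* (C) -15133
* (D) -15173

First: -6540 + -9135 = -15675
Then: -15675 + 502 = -15173
D) -15173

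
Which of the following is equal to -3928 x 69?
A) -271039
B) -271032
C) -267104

-3928 * 69 = -271032
B) -271032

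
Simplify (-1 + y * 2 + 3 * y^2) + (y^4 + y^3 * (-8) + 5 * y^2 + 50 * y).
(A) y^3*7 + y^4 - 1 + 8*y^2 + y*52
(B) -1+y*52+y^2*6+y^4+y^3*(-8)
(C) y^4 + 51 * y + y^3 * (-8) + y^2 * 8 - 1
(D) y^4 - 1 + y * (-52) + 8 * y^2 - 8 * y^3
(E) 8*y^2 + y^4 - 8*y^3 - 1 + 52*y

Adding the polynomials and combining like terms:
(-1 + y*2 + 3*y^2) + (y^4 + y^3*(-8) + 5*y^2 + 50*y)
= 8*y^2 + y^4 - 8*y^3 - 1 + 52*y
E) 8*y^2 + y^4 - 8*y^3 - 1 + 52*y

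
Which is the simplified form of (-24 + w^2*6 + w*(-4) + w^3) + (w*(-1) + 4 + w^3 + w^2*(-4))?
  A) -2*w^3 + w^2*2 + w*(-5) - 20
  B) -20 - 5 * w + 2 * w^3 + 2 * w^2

Adding the polynomials and combining like terms:
(-24 + w^2*6 + w*(-4) + w^3) + (w*(-1) + 4 + w^3 + w^2*(-4))
= -20 - 5 * w + 2 * w^3 + 2 * w^2
B) -20 - 5 * w + 2 * w^3 + 2 * w^2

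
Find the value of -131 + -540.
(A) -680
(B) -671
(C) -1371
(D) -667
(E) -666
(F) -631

-131 + -540 = -671
B) -671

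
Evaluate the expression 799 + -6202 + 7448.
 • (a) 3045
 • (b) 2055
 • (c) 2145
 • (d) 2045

First: 799 + -6202 = -5403
Then: -5403 + 7448 = 2045
d) 2045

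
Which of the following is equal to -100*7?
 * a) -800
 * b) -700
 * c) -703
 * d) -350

-100 * 7 = -700
b) -700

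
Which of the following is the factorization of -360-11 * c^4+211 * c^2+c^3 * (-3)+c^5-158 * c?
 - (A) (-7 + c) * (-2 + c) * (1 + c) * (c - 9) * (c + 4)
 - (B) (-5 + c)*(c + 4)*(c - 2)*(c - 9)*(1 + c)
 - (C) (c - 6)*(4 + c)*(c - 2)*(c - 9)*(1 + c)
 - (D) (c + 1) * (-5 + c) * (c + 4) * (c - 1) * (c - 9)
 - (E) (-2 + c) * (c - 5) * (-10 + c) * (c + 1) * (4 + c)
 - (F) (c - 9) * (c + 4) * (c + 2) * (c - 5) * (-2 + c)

We need to factor -360-11 * c^4+211 * c^2+c^3 * (-3)+c^5-158 * c.
The factored form is (-5 + c)*(c + 4)*(c - 2)*(c - 9)*(1 + c).
B) (-5 + c)*(c + 4)*(c - 2)*(c - 9)*(1 + c)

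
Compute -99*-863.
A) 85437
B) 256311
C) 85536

-99 * -863 = 85437
A) 85437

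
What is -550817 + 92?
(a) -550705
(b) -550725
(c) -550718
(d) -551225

-550817 + 92 = -550725
b) -550725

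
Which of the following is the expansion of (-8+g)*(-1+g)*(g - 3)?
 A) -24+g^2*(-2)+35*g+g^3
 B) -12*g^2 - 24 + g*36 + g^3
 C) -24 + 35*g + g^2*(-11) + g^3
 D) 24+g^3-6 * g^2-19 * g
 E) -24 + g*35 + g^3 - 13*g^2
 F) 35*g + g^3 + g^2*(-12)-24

Expanding (-8+g)*(-1+g)*(g - 3):
= 35*g + g^3 + g^2*(-12)-24
F) 35*g + g^3 + g^2*(-12)-24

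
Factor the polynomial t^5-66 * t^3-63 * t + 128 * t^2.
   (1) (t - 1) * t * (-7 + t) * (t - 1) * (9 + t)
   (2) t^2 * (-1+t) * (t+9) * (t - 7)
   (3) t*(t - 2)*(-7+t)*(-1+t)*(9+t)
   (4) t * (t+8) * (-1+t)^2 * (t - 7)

We need to factor t^5-66 * t^3-63 * t + 128 * t^2.
The factored form is (t - 1) * t * (-7 + t) * (t - 1) * (9 + t).
1) (t - 1) * t * (-7 + t) * (t - 1) * (9 + t)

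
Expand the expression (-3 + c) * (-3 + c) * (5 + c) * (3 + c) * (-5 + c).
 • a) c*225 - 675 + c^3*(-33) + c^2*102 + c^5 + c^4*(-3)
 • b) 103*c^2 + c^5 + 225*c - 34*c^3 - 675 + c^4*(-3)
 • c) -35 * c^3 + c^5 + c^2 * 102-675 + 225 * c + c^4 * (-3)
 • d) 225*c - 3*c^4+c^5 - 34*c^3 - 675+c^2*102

Expanding (-3 + c) * (-3 + c) * (5 + c) * (3 + c) * (-5 + c):
= 225*c - 3*c^4+c^5 - 34*c^3 - 675+c^2*102
d) 225*c - 3*c^4+c^5 - 34*c^3 - 675+c^2*102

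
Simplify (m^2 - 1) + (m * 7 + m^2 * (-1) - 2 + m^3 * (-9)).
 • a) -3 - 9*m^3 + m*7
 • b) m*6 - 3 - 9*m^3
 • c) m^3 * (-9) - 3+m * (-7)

Adding the polynomials and combining like terms:
(m^2 - 1) + (m*7 + m^2*(-1) - 2 + m^3*(-9))
= -3 - 9*m^3 + m*7
a) -3 - 9*m^3 + m*7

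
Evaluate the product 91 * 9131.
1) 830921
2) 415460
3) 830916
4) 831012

91 * 9131 = 830921
1) 830921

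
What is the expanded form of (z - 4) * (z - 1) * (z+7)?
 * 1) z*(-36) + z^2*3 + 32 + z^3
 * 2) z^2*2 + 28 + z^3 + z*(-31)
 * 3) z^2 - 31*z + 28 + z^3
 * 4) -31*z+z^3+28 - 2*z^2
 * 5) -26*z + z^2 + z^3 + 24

Expanding (z - 4) * (z - 1) * (z+7):
= z^2*2 + 28 + z^3 + z*(-31)
2) z^2*2 + 28 + z^3 + z*(-31)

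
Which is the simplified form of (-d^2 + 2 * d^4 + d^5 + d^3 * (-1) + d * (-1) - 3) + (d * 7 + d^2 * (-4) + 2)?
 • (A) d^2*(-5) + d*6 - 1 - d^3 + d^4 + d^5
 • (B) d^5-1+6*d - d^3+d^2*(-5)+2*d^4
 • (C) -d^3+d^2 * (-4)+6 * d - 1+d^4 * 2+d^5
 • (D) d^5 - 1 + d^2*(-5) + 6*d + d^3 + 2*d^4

Adding the polynomials and combining like terms:
(-d^2 + 2*d^4 + d^5 + d^3*(-1) + d*(-1) - 3) + (d*7 + d^2*(-4) + 2)
= d^5-1+6*d - d^3+d^2*(-5)+2*d^4
B) d^5-1+6*d - d^3+d^2*(-5)+2*d^4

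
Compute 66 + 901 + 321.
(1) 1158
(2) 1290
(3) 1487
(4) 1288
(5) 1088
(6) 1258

First: 66 + 901 = 967
Then: 967 + 321 = 1288
4) 1288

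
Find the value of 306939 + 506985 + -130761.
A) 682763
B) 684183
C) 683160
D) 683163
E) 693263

First: 306939 + 506985 = 813924
Then: 813924 + -130761 = 683163
D) 683163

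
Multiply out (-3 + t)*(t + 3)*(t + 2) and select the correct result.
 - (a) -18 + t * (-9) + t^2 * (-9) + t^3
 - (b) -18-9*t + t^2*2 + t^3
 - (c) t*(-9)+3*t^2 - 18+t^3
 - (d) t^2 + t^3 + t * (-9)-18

Expanding (-3 + t)*(t + 3)*(t + 2):
= -18-9*t + t^2*2 + t^3
b) -18-9*t + t^2*2 + t^3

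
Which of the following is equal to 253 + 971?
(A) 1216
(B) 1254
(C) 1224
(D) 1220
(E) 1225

253 + 971 = 1224
C) 1224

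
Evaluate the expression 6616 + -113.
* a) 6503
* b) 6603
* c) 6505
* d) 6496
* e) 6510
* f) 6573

6616 + -113 = 6503
a) 6503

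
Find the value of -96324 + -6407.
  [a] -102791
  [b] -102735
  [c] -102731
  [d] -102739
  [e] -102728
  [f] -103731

-96324 + -6407 = -102731
c) -102731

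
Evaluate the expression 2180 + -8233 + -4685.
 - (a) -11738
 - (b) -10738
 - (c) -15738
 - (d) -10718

First: 2180 + -8233 = -6053
Then: -6053 + -4685 = -10738
b) -10738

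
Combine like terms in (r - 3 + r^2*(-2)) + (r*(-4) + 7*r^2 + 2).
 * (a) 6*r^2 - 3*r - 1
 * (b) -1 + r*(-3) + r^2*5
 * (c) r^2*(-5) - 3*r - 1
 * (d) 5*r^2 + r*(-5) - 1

Adding the polynomials and combining like terms:
(r - 3 + r^2*(-2)) + (r*(-4) + 7*r^2 + 2)
= -1 + r*(-3) + r^2*5
b) -1 + r*(-3) + r^2*5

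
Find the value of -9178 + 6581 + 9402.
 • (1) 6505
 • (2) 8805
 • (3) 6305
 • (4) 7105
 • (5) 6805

First: -9178 + 6581 = -2597
Then: -2597 + 9402 = 6805
5) 6805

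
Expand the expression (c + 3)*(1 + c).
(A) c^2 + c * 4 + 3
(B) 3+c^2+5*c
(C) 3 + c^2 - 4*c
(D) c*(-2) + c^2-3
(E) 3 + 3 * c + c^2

Expanding (c + 3)*(1 + c):
= c^2 + c * 4 + 3
A) c^2 + c * 4 + 3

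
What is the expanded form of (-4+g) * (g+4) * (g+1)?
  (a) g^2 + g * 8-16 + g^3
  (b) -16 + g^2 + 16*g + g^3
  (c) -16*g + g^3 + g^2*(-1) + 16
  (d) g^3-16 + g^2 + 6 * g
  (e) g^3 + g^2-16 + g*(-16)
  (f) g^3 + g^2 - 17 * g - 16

Expanding (-4+g) * (g+4) * (g+1):
= g^3 + g^2-16 + g*(-16)
e) g^3 + g^2-16 + g*(-16)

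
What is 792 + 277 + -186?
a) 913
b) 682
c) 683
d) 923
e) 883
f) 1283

First: 792 + 277 = 1069
Then: 1069 + -186 = 883
e) 883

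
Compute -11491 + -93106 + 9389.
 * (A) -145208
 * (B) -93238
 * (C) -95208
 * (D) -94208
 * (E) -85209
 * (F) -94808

First: -11491 + -93106 = -104597
Then: -104597 + 9389 = -95208
C) -95208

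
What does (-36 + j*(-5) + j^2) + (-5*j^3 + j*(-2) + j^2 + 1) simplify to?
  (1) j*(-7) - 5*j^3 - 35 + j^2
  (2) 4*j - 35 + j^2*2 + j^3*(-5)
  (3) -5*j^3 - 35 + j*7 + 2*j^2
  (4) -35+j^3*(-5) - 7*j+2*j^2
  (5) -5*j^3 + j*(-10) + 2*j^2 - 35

Adding the polynomials and combining like terms:
(-36 + j*(-5) + j^2) + (-5*j^3 + j*(-2) + j^2 + 1)
= -35+j^3*(-5) - 7*j+2*j^2
4) -35+j^3*(-5) - 7*j+2*j^2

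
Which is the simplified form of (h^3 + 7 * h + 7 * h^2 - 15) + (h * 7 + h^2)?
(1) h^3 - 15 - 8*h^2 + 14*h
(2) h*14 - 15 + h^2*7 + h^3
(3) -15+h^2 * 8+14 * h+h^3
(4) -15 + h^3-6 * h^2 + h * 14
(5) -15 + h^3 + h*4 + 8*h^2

Adding the polynomials and combining like terms:
(h^3 + 7*h + 7*h^2 - 15) + (h*7 + h^2)
= -15+h^2 * 8+14 * h+h^3
3) -15+h^2 * 8+14 * h+h^3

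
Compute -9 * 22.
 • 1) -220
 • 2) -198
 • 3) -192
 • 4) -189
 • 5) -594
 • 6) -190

-9 * 22 = -198
2) -198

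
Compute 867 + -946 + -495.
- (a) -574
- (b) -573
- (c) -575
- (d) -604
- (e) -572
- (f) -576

First: 867 + -946 = -79
Then: -79 + -495 = -574
a) -574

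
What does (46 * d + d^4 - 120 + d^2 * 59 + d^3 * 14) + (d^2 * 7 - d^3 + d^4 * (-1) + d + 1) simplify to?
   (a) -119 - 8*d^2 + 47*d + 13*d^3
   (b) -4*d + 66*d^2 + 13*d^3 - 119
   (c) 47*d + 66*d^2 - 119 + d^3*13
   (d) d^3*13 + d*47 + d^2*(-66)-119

Adding the polynomials and combining like terms:
(46*d + d^4 - 120 + d^2*59 + d^3*14) + (d^2*7 - d^3 + d^4*(-1) + d + 1)
= 47*d + 66*d^2 - 119 + d^3*13
c) 47*d + 66*d^2 - 119 + d^3*13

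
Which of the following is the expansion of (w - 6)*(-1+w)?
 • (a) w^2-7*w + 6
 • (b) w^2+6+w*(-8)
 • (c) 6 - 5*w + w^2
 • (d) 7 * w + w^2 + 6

Expanding (w - 6)*(-1+w):
= w^2-7*w + 6
a) w^2-7*w + 6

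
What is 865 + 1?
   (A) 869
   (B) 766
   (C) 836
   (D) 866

865 + 1 = 866
D) 866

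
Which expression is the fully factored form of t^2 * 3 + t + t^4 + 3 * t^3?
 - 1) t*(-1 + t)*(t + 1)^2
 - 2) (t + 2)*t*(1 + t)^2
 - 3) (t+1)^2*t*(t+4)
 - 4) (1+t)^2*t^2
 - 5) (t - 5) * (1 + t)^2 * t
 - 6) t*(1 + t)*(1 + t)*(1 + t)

We need to factor t^2 * 3 + t + t^4 + 3 * t^3.
The factored form is t*(1 + t)*(1 + t)*(1 + t).
6) t*(1 + t)*(1 + t)*(1 + t)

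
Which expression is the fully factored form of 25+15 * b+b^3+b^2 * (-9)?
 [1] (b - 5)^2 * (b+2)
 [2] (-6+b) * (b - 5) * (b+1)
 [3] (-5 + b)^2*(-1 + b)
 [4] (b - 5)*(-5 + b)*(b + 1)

We need to factor 25+15 * b+b^3+b^2 * (-9).
The factored form is (b - 5)*(-5 + b)*(b + 1).
4) (b - 5)*(-5 + b)*(b + 1)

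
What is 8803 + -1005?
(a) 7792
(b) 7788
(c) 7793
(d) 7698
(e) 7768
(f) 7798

8803 + -1005 = 7798
f) 7798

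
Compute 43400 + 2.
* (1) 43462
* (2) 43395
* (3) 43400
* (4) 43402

43400 + 2 = 43402
4) 43402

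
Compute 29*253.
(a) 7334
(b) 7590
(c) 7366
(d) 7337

29 * 253 = 7337
d) 7337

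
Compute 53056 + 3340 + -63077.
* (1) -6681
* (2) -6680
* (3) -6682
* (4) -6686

First: 53056 + 3340 = 56396
Then: 56396 + -63077 = -6681
1) -6681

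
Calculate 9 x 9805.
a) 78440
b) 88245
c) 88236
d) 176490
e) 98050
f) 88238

9 * 9805 = 88245
b) 88245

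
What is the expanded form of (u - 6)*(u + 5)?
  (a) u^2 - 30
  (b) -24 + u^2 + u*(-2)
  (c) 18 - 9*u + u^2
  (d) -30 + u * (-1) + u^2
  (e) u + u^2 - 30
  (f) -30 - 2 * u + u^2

Expanding (u - 6)*(u + 5):
= -30 + u * (-1) + u^2
d) -30 + u * (-1) + u^2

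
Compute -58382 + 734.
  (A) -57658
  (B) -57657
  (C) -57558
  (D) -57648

-58382 + 734 = -57648
D) -57648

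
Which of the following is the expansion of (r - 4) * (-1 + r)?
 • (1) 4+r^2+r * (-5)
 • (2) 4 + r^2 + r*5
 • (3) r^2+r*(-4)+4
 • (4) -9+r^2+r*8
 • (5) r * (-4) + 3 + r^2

Expanding (r - 4) * (-1 + r):
= 4+r^2+r * (-5)
1) 4+r^2+r * (-5)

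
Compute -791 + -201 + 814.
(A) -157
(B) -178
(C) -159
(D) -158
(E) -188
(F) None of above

First: -791 + -201 = -992
Then: -992 + 814 = -178
B) -178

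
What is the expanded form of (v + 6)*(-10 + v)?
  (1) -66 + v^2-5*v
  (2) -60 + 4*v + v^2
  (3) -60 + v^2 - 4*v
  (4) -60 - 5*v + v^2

Expanding (v + 6)*(-10 + v):
= -60 + v^2 - 4*v
3) -60 + v^2 - 4*v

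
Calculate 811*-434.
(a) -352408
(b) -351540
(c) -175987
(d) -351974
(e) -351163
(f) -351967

811 * -434 = -351974
d) -351974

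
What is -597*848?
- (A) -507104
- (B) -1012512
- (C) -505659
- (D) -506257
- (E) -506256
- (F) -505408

-597 * 848 = -506256
E) -506256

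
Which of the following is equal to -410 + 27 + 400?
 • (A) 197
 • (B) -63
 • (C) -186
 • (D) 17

First: -410 + 27 = -383
Then: -383 + 400 = 17
D) 17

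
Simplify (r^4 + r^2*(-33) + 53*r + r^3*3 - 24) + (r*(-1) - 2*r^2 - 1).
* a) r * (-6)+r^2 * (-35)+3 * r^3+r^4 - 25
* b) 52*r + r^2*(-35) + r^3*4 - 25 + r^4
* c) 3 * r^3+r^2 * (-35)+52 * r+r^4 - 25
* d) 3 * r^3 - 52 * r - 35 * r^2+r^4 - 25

Adding the polynomials and combining like terms:
(r^4 + r^2*(-33) + 53*r + r^3*3 - 24) + (r*(-1) - 2*r^2 - 1)
= 3 * r^3+r^2 * (-35)+52 * r+r^4 - 25
c) 3 * r^3+r^2 * (-35)+52 * r+r^4 - 25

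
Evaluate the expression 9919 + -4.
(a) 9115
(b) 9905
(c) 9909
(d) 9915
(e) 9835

9919 + -4 = 9915
d) 9915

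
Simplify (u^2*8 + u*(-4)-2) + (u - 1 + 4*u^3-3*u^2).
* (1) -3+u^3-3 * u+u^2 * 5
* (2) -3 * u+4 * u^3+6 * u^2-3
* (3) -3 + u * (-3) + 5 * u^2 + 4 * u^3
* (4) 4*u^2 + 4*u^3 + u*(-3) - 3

Adding the polynomials and combining like terms:
(u^2*8 + u*(-4) - 2) + (u - 1 + 4*u^3 - 3*u^2)
= -3 + u * (-3) + 5 * u^2 + 4 * u^3
3) -3 + u * (-3) + 5 * u^2 + 4 * u^3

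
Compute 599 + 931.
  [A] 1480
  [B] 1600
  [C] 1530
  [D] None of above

599 + 931 = 1530
C) 1530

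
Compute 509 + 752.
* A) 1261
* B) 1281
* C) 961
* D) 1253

509 + 752 = 1261
A) 1261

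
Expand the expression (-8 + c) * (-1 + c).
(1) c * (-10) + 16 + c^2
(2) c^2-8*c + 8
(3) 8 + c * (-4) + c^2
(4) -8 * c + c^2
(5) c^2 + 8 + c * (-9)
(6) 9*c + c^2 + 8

Expanding (-8 + c) * (-1 + c):
= c^2 + 8 + c * (-9)
5) c^2 + 8 + c * (-9)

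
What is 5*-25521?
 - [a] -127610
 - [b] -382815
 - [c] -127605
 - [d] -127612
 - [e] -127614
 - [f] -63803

5 * -25521 = -127605
c) -127605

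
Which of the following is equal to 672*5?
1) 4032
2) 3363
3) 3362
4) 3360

672 * 5 = 3360
4) 3360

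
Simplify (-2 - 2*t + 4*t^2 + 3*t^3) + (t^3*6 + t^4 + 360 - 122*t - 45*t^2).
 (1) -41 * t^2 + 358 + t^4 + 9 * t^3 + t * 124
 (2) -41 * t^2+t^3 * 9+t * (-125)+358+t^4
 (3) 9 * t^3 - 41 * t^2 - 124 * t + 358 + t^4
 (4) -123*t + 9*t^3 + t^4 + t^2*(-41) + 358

Adding the polynomials and combining like terms:
(-2 - 2*t + 4*t^2 + 3*t^3) + (t^3*6 + t^4 + 360 - 122*t - 45*t^2)
= 9 * t^3 - 41 * t^2 - 124 * t + 358 + t^4
3) 9 * t^3 - 41 * t^2 - 124 * t + 358 + t^4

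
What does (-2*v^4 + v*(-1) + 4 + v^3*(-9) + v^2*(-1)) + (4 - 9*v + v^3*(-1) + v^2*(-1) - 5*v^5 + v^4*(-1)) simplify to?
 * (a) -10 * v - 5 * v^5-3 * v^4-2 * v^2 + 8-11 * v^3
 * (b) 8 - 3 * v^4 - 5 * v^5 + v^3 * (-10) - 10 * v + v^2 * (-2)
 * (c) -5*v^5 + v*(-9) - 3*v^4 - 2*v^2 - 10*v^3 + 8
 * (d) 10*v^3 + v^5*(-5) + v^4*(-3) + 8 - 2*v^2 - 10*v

Adding the polynomials and combining like terms:
(-2*v^4 + v*(-1) + 4 + v^3*(-9) + v^2*(-1)) + (4 - 9*v + v^3*(-1) + v^2*(-1) - 5*v^5 + v^4*(-1))
= 8 - 3 * v^4 - 5 * v^5 + v^3 * (-10) - 10 * v + v^2 * (-2)
b) 8 - 3 * v^4 - 5 * v^5 + v^3 * (-10) - 10 * v + v^2 * (-2)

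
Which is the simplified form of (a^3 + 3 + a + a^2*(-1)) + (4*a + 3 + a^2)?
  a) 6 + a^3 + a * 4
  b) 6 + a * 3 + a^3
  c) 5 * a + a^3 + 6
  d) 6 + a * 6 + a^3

Adding the polynomials and combining like terms:
(a^3 + 3 + a + a^2*(-1)) + (4*a + 3 + a^2)
= 5 * a + a^3 + 6
c) 5 * a + a^3 + 6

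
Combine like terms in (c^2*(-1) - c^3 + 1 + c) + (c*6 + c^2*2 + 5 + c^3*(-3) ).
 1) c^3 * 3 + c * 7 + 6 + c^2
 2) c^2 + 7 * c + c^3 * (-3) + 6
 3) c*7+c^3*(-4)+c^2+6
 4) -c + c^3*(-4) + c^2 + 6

Adding the polynomials and combining like terms:
(c^2*(-1) - c^3 + 1 + c) + (c*6 + c^2*2 + 5 + c^3*(-3))
= c*7+c^3*(-4)+c^2+6
3) c*7+c^3*(-4)+c^2+6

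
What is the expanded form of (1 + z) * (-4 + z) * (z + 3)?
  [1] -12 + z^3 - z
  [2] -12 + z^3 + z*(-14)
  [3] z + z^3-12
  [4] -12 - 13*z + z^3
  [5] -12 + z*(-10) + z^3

Expanding (1 + z) * (-4 + z) * (z + 3):
= -12 - 13*z + z^3
4) -12 - 13*z + z^3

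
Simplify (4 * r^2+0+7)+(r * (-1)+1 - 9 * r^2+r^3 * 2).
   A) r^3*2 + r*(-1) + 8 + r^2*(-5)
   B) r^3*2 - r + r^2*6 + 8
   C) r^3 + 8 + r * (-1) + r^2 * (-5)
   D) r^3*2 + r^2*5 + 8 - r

Adding the polynomials and combining like terms:
(4*r^2 + 0 + 7) + (r*(-1) + 1 - 9*r^2 + r^3*2)
= r^3*2 + r*(-1) + 8 + r^2*(-5)
A) r^3*2 + r*(-1) + 8 + r^2*(-5)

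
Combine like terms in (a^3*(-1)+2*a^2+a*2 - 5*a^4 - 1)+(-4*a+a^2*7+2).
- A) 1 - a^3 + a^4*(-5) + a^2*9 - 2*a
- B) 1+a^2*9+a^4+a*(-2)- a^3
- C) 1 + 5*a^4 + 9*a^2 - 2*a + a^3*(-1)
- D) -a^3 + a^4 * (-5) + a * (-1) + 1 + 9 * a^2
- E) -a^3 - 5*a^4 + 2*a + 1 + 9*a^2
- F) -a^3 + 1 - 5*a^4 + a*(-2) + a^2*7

Adding the polynomials and combining like terms:
(a^3*(-1) + 2*a^2 + a*2 - 5*a^4 - 1) + (-4*a + a^2*7 + 2)
= 1 - a^3 + a^4*(-5) + a^2*9 - 2*a
A) 1 - a^3 + a^4*(-5) + a^2*9 - 2*a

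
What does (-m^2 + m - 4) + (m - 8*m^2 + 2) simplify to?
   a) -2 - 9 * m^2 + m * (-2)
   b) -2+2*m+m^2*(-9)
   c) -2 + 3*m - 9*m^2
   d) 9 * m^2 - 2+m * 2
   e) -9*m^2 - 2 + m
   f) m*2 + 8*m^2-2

Adding the polynomials and combining like terms:
(-m^2 + m - 4) + (m - 8*m^2 + 2)
= -2+2*m+m^2*(-9)
b) -2+2*m+m^2*(-9)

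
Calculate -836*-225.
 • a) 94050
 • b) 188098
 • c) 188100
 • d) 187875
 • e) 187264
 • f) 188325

-836 * -225 = 188100
c) 188100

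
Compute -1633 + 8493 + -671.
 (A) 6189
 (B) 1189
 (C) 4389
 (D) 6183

First: -1633 + 8493 = 6860
Then: 6860 + -671 = 6189
A) 6189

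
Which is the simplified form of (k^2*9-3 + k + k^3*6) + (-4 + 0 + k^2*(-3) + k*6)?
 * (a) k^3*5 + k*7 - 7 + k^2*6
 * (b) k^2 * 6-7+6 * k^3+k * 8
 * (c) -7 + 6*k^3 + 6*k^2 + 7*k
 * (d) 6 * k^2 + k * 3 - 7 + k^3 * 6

Adding the polynomials and combining like terms:
(k^2*9 - 3 + k + k^3*6) + (-4 + 0 + k^2*(-3) + k*6)
= -7 + 6*k^3 + 6*k^2 + 7*k
c) -7 + 6*k^3 + 6*k^2 + 7*k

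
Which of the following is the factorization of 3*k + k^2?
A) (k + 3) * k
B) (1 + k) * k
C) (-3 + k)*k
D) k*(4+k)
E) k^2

We need to factor 3*k + k^2.
The factored form is (k + 3) * k.
A) (k + 3) * k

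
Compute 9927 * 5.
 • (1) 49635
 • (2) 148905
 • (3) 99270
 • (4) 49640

9927 * 5 = 49635
1) 49635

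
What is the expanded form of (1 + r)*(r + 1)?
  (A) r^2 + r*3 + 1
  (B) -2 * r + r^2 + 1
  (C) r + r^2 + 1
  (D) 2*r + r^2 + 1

Expanding (1 + r)*(r + 1):
= 2*r + r^2 + 1
D) 2*r + r^2 + 1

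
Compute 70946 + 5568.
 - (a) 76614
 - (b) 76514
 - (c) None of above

70946 + 5568 = 76514
b) 76514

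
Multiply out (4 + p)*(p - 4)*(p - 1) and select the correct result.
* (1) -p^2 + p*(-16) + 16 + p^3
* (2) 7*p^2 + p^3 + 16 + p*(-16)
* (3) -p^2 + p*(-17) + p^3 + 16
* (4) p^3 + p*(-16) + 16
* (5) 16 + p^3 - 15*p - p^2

Expanding (4 + p)*(p - 4)*(p - 1):
= -p^2 + p*(-16) + 16 + p^3
1) -p^2 + p*(-16) + 16 + p^3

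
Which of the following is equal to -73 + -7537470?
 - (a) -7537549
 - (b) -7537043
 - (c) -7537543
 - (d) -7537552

-73 + -7537470 = -7537543
c) -7537543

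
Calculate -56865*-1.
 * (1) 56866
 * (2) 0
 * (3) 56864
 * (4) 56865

-56865 * -1 = 56865
4) 56865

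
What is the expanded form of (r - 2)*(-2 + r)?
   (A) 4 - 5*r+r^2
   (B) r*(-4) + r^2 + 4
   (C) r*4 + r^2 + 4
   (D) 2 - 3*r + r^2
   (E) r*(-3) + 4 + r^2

Expanding (r - 2)*(-2 + r):
= r*(-4) + r^2 + 4
B) r*(-4) + r^2 + 4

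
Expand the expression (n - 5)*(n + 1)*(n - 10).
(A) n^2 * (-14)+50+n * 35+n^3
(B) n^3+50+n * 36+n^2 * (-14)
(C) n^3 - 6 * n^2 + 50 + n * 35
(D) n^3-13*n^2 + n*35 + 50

Expanding (n - 5)*(n + 1)*(n - 10):
= n^2 * (-14)+50+n * 35+n^3
A) n^2 * (-14)+50+n * 35+n^3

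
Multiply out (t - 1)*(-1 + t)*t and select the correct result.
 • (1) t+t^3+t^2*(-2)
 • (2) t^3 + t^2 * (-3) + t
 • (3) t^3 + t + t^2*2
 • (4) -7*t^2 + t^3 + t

Expanding (t - 1)*(-1 + t)*t:
= t+t^3+t^2*(-2)
1) t+t^3+t^2*(-2)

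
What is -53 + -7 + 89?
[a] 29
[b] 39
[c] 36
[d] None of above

First: -53 + -7 = -60
Then: -60 + 89 = 29
a) 29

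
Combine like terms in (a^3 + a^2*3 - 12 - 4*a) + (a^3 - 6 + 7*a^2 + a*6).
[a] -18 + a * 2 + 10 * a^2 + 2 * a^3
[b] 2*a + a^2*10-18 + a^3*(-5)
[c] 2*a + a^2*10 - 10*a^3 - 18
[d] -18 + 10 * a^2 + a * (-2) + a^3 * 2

Adding the polynomials and combining like terms:
(a^3 + a^2*3 - 12 - 4*a) + (a^3 - 6 + 7*a^2 + a*6)
= -18 + a * 2 + 10 * a^2 + 2 * a^3
a) -18 + a * 2 + 10 * a^2 + 2 * a^3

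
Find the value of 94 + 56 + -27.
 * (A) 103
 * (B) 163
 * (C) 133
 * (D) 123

First: 94 + 56 = 150
Then: 150 + -27 = 123
D) 123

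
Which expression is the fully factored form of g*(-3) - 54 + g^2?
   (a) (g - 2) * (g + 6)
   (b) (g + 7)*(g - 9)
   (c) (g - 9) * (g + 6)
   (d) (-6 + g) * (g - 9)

We need to factor g*(-3) - 54 + g^2.
The factored form is (g - 9) * (g + 6).
c) (g - 9) * (g + 6)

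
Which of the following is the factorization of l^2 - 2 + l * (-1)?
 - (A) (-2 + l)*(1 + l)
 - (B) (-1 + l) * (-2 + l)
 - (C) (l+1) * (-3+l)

We need to factor l^2 - 2 + l * (-1).
The factored form is (-2 + l)*(1 + l).
A) (-2 + l)*(1 + l)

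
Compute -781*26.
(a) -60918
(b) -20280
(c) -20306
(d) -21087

-781 * 26 = -20306
c) -20306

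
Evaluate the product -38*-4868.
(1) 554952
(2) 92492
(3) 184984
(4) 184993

-38 * -4868 = 184984
3) 184984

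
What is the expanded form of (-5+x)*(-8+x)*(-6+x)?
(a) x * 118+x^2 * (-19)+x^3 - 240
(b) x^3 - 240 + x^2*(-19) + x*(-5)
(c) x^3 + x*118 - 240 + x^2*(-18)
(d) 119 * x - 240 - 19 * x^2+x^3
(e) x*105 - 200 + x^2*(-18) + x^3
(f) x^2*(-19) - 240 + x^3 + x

Expanding (-5+x)*(-8+x)*(-6+x):
= x * 118+x^2 * (-19)+x^3 - 240
a) x * 118+x^2 * (-19)+x^3 - 240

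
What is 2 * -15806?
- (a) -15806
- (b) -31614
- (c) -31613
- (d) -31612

2 * -15806 = -31612
d) -31612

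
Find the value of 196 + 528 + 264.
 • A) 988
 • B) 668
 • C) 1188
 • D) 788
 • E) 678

First: 196 + 528 = 724
Then: 724 + 264 = 988
A) 988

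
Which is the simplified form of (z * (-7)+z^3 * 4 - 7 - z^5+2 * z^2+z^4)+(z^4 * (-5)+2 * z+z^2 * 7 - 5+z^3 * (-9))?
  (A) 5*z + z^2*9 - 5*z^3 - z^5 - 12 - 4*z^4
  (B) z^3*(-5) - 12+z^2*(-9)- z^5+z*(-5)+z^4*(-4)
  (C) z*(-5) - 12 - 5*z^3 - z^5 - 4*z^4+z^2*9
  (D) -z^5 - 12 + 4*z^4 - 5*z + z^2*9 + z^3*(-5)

Adding the polynomials and combining like terms:
(z*(-7) + z^3*4 - 7 - z^5 + 2*z^2 + z^4) + (z^4*(-5) + 2*z + z^2*7 - 5 + z^3*(-9))
= z*(-5) - 12 - 5*z^3 - z^5 - 4*z^4+z^2*9
C) z*(-5) - 12 - 5*z^3 - z^5 - 4*z^4+z^2*9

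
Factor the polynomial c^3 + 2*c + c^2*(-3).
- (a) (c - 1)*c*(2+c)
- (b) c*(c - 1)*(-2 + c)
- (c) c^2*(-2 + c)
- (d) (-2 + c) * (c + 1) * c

We need to factor c^3 + 2*c + c^2*(-3).
The factored form is c*(c - 1)*(-2 + c).
b) c*(c - 1)*(-2 + c)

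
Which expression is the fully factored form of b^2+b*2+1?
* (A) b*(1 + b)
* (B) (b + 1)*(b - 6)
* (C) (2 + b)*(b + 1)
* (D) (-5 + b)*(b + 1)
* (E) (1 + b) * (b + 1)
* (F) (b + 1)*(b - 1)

We need to factor b^2+b*2+1.
The factored form is (1 + b) * (b + 1).
E) (1 + b) * (b + 1)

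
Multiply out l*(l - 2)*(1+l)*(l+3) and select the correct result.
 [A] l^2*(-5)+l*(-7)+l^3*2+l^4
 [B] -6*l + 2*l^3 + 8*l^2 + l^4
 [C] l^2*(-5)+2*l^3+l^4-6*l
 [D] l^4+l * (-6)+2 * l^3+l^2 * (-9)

Expanding l*(l - 2)*(1+l)*(l+3):
= l^2*(-5)+2*l^3+l^4-6*l
C) l^2*(-5)+2*l^3+l^4-6*l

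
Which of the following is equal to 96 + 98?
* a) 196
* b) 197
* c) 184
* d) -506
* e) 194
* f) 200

96 + 98 = 194
e) 194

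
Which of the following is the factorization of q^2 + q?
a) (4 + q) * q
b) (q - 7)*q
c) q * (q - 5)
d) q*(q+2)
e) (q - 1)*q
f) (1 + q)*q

We need to factor q^2 + q.
The factored form is (1 + q)*q.
f) (1 + q)*q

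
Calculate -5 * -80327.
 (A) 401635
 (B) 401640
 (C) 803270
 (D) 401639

-5 * -80327 = 401635
A) 401635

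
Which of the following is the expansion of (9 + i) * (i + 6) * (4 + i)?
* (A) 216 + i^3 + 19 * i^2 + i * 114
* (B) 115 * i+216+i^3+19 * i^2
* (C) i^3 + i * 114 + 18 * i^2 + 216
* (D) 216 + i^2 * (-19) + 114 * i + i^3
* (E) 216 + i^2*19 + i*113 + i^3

Expanding (9 + i) * (i + 6) * (4 + i):
= 216 + i^3 + 19 * i^2 + i * 114
A) 216 + i^3 + 19 * i^2 + i * 114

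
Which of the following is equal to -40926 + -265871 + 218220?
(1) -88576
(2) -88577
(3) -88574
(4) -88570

First: -40926 + -265871 = -306797
Then: -306797 + 218220 = -88577
2) -88577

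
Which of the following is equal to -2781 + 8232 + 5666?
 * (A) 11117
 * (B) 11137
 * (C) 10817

First: -2781 + 8232 = 5451
Then: 5451 + 5666 = 11117
A) 11117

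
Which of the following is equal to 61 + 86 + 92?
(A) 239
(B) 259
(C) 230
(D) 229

First: 61 + 86 = 147
Then: 147 + 92 = 239
A) 239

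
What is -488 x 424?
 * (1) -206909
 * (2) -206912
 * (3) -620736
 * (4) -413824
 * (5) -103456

-488 * 424 = -206912
2) -206912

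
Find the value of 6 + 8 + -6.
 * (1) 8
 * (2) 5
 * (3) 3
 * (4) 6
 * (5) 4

First: 6 + 8 = 14
Then: 14 + -6 = 8
1) 8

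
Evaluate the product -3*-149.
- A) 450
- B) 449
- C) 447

-3 * -149 = 447
C) 447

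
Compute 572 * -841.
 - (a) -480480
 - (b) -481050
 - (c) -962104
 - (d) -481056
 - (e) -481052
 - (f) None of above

572 * -841 = -481052
e) -481052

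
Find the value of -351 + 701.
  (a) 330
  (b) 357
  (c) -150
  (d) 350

-351 + 701 = 350
d) 350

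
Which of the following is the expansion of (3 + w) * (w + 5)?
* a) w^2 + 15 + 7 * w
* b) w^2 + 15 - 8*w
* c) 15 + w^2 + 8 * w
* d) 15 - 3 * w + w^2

Expanding (3 + w) * (w + 5):
= 15 + w^2 + 8 * w
c) 15 + w^2 + 8 * w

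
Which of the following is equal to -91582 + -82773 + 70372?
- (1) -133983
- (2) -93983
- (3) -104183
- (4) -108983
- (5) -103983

First: -91582 + -82773 = -174355
Then: -174355 + 70372 = -103983
5) -103983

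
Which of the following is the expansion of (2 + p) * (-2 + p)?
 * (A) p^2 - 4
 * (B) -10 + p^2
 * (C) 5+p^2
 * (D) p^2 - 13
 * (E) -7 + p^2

Expanding (2 + p) * (-2 + p):
= p^2 - 4
A) p^2 - 4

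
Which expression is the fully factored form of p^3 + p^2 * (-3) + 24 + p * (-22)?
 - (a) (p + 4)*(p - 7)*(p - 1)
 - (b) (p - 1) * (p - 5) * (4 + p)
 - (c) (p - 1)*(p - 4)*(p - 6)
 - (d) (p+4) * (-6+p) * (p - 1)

We need to factor p^3 + p^2 * (-3) + 24 + p * (-22).
The factored form is (p+4) * (-6+p) * (p - 1).
d) (p+4) * (-6+p) * (p - 1)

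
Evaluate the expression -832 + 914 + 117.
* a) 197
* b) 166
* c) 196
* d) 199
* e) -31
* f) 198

First: -832 + 914 = 82
Then: 82 + 117 = 199
d) 199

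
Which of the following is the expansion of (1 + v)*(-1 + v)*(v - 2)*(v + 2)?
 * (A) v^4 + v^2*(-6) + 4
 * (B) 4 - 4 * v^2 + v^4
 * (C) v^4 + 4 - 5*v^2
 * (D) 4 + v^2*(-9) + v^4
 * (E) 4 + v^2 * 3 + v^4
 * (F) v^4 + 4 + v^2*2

Expanding (1 + v)*(-1 + v)*(v - 2)*(v + 2):
= v^4 + 4 - 5*v^2
C) v^4 + 4 - 5*v^2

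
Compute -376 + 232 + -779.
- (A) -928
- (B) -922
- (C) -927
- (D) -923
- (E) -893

First: -376 + 232 = -144
Then: -144 + -779 = -923
D) -923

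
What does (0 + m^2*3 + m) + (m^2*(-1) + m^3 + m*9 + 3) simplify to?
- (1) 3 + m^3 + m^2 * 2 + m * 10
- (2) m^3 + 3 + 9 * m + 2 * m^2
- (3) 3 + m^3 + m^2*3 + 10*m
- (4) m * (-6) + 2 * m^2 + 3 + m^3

Adding the polynomials and combining like terms:
(0 + m^2*3 + m) + (m^2*(-1) + m^3 + m*9 + 3)
= 3 + m^3 + m^2 * 2 + m * 10
1) 3 + m^3 + m^2 * 2 + m * 10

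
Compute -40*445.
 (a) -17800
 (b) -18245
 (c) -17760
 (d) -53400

-40 * 445 = -17800
a) -17800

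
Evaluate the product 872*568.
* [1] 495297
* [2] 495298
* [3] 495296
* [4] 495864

872 * 568 = 495296
3) 495296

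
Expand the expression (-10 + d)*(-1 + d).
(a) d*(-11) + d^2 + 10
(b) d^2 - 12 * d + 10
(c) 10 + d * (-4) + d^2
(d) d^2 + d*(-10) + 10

Expanding (-10 + d)*(-1 + d):
= d*(-11) + d^2 + 10
a) d*(-11) + d^2 + 10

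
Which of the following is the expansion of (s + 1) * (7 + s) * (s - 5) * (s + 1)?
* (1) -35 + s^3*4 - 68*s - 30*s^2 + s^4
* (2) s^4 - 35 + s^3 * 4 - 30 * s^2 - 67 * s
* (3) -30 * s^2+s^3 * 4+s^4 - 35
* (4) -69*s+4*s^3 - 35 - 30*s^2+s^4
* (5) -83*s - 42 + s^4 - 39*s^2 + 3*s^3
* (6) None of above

Expanding (s + 1) * (7 + s) * (s - 5) * (s + 1):
= -35 + s^3*4 - 68*s - 30*s^2 + s^4
1) -35 + s^3*4 - 68*s - 30*s^2 + s^4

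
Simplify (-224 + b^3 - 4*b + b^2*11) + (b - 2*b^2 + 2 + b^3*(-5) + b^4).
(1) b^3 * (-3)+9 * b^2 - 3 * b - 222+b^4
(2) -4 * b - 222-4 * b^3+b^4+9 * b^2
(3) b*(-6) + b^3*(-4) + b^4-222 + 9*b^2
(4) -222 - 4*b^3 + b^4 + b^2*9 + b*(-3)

Adding the polynomials and combining like terms:
(-224 + b^3 - 4*b + b^2*11) + (b - 2*b^2 + 2 + b^3*(-5) + b^4)
= -222 - 4*b^3 + b^4 + b^2*9 + b*(-3)
4) -222 - 4*b^3 + b^4 + b^2*9 + b*(-3)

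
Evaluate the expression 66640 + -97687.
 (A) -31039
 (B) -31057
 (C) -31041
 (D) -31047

66640 + -97687 = -31047
D) -31047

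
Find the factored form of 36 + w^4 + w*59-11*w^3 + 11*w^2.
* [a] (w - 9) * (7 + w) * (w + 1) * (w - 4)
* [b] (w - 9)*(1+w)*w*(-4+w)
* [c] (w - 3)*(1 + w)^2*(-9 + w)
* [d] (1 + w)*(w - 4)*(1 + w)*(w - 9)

We need to factor 36 + w^4 + w*59-11*w^3 + 11*w^2.
The factored form is (1 + w)*(w - 4)*(1 + w)*(w - 9).
d) (1 + w)*(w - 4)*(1 + w)*(w - 9)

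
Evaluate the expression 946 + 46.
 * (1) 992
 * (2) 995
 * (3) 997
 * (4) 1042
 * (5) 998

946 + 46 = 992
1) 992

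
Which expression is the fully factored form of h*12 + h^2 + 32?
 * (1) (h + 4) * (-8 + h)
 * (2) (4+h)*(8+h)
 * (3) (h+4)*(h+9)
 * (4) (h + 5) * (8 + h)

We need to factor h*12 + h^2 + 32.
The factored form is (4+h)*(8+h).
2) (4+h)*(8+h)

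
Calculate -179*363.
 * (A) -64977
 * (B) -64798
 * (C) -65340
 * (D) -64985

-179 * 363 = -64977
A) -64977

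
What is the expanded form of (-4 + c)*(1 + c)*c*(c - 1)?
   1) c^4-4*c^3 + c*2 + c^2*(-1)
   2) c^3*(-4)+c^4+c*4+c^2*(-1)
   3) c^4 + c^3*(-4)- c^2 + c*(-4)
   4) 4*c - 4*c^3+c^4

Expanding (-4 + c)*(1 + c)*c*(c - 1):
= c^3*(-4)+c^4+c*4+c^2*(-1)
2) c^3*(-4)+c^4+c*4+c^2*(-1)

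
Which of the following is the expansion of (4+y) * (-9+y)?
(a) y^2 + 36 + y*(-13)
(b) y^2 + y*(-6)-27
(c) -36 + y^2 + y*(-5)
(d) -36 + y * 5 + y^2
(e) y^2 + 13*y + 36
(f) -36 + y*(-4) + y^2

Expanding (4+y) * (-9+y):
= -36 + y^2 + y*(-5)
c) -36 + y^2 + y*(-5)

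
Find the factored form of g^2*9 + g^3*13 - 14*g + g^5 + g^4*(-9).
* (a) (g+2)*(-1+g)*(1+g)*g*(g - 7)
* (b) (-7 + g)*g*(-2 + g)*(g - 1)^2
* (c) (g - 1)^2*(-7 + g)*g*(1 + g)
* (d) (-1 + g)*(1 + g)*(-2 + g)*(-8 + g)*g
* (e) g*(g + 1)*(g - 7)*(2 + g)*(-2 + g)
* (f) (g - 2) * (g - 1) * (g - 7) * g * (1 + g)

We need to factor g^2*9 + g^3*13 - 14*g + g^5 + g^4*(-9).
The factored form is (g - 2) * (g - 1) * (g - 7) * g * (1 + g).
f) (g - 2) * (g - 1) * (g - 7) * g * (1 + g)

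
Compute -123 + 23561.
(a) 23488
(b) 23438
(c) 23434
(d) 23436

-123 + 23561 = 23438
b) 23438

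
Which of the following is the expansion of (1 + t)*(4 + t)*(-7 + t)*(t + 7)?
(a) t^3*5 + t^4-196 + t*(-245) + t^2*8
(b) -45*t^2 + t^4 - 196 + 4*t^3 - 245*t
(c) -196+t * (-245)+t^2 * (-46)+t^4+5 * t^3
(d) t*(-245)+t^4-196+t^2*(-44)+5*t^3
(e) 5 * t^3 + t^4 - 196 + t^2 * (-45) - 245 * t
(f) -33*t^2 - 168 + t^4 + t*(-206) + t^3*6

Expanding (1 + t)*(4 + t)*(-7 + t)*(t + 7):
= 5 * t^3 + t^4 - 196 + t^2 * (-45) - 245 * t
e) 5 * t^3 + t^4 - 196 + t^2 * (-45) - 245 * t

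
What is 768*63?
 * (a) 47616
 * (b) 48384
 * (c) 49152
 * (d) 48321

768 * 63 = 48384
b) 48384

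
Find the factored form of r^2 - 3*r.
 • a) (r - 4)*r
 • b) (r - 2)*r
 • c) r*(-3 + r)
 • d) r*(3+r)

We need to factor r^2 - 3*r.
The factored form is r*(-3 + r).
c) r*(-3 + r)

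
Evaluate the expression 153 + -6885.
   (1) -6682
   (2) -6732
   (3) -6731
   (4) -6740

153 + -6885 = -6732
2) -6732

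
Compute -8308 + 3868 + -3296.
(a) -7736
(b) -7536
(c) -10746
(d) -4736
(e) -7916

First: -8308 + 3868 = -4440
Then: -4440 + -3296 = -7736
a) -7736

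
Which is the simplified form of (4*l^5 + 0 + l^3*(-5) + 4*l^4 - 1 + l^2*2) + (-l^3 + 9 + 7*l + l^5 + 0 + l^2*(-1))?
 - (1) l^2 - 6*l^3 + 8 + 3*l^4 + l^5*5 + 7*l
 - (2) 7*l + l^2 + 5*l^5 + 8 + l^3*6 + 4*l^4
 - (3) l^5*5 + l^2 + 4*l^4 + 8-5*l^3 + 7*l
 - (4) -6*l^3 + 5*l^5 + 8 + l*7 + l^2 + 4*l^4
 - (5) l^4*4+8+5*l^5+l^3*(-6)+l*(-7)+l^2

Adding the polynomials and combining like terms:
(4*l^5 + 0 + l^3*(-5) + 4*l^4 - 1 + l^2*2) + (-l^3 + 9 + 7*l + l^5 + 0 + l^2*(-1))
= -6*l^3 + 5*l^5 + 8 + l*7 + l^2 + 4*l^4
4) -6*l^3 + 5*l^5 + 8 + l*7 + l^2 + 4*l^4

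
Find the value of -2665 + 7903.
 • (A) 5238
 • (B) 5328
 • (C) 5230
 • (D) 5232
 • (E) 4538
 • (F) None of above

-2665 + 7903 = 5238
A) 5238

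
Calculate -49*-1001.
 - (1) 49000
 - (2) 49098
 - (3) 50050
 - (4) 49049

-49 * -1001 = 49049
4) 49049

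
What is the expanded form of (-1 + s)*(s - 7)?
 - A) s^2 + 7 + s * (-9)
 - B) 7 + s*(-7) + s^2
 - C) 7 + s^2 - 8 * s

Expanding (-1 + s)*(s - 7):
= 7 + s^2 - 8 * s
C) 7 + s^2 - 8 * s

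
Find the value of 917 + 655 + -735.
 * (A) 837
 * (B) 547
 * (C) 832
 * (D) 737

First: 917 + 655 = 1572
Then: 1572 + -735 = 837
A) 837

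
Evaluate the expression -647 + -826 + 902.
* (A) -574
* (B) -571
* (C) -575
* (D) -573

First: -647 + -826 = -1473
Then: -1473 + 902 = -571
B) -571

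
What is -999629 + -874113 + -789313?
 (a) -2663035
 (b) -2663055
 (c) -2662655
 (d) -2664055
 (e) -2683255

First: -999629 + -874113 = -1873742
Then: -1873742 + -789313 = -2663055
b) -2663055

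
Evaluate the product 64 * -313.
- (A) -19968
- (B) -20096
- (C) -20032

64 * -313 = -20032
C) -20032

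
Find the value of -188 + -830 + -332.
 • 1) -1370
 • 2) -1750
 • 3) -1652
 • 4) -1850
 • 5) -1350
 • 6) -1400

First: -188 + -830 = -1018
Then: -1018 + -332 = -1350
5) -1350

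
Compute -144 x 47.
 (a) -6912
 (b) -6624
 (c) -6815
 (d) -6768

-144 * 47 = -6768
d) -6768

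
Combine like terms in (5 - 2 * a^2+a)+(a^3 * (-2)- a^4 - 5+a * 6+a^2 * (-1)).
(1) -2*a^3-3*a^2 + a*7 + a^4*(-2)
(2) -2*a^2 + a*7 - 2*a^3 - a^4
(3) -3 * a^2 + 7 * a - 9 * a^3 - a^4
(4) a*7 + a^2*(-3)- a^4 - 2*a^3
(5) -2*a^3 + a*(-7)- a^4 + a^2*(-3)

Adding the polynomials and combining like terms:
(5 - 2*a^2 + a) + (a^3*(-2) - a^4 - 5 + a*6 + a^2*(-1))
= a*7 + a^2*(-3)- a^4 - 2*a^3
4) a*7 + a^2*(-3)- a^4 - 2*a^3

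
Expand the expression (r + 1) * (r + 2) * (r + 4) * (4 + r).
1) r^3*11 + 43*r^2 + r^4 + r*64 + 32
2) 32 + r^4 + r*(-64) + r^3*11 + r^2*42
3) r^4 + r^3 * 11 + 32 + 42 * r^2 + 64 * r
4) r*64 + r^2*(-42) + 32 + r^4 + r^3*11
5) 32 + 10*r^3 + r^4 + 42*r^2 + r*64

Expanding (r + 1) * (r + 2) * (r + 4) * (4 + r):
= r^4 + r^3 * 11 + 32 + 42 * r^2 + 64 * r
3) r^4 + r^3 * 11 + 32 + 42 * r^2 + 64 * r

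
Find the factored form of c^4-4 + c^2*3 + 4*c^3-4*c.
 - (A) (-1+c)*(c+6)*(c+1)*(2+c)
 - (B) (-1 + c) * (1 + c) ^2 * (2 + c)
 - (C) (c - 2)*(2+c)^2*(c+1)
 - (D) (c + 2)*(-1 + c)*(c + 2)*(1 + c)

We need to factor c^4-4 + c^2*3 + 4*c^3-4*c.
The factored form is (c + 2)*(-1 + c)*(c + 2)*(1 + c).
D) (c + 2)*(-1 + c)*(c + 2)*(1 + c)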